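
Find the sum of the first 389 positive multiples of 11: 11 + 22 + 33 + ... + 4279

Factor out 11: = 11(1 + 2 + ... + 389) = 11 × n(n+1)/2
= 11 × 389×390/2
= 11 × 75855
= 834405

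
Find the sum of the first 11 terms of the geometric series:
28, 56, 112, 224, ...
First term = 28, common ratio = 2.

Sₙ = a(1 - rⁿ) / (1 - r)
S_11 = 28(1 - 2^11) / (1 - 2)
S_11 = 28(1 - 2048) / (-1)
S_11 = 57316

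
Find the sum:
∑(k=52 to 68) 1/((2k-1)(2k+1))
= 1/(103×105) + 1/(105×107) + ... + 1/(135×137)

Partial fractions: 1/((2k-1)(2k+1)) = (1/2)[1/(2k-1) - 1/(2k+1)]
The series telescopes:
= (1/2)[1/103 - 1/137]
= 17/14111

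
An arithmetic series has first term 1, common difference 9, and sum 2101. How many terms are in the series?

Using S = n/2 × [2a + (n-1)d]
2101 = n/2 × [2(1) + (n-1)(9)]
2101 = n/2 × [2 + 9n - 9]
4202 = n × [-7 + 9n]
9n² + (-7)n - 4202 = 0
Discriminant: Δ = (-7)² - 4(9)(-4202) = 49 + 151272 = 151321
√Δ = 389
n = [-(-7) + √Δ] / (2·9) = (7 + 389) / 18 = 396 / 18 = 22
(The negative root is discarded since n must be a positive integer.)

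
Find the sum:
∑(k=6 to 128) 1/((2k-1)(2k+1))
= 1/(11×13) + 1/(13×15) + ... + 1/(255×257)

Partial fractions: 1/((2k-1)(2k+1)) = (1/2)[1/(2k-1) - 1/(2k+1)]
The series telescopes:
= (1/2)[1/11 - 1/257]
= 123/2827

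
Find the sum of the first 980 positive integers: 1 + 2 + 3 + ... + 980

Formula: ∑k = n(n+1)/2
= 980×981/2
= 961380/2
= 480690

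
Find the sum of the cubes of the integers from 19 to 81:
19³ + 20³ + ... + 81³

Use ∑_{k=1}^{n} k³ = [n(n+1)/2]², then subtract the first 18 terms.
∑_{k=1}^{81} k³ = [81×82/2]² = 3321² = 11029041
∑_{k=1}^{18} k³ = [18×19/2]² = 171² = 29241
∑_{k=19}^{81} k³ = 11029041 - 29241 = 10999800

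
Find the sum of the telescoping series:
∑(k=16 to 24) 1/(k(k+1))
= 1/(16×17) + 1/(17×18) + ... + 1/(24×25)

Partial fractions: 1/(k(k+1)) = 1/k - 1/(k+1)
The series telescopes:
= (1/16 - 1/17) + (1/17 - 1/18) + ... + (1/24 - 1/25)
= 1/16 - 1/25
= 9/400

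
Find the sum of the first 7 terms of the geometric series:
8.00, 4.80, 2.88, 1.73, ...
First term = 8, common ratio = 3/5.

Sₙ = a(1 - rⁿ) / (1 - r)
S_7 = 8(1 - (3/5)^7) / (1 - (3/5))
S_7 = 8(1 - (2187/78125)) / (2/5)
S_7 = 303752/15625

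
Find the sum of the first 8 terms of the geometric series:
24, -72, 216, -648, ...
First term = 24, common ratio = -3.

Sₙ = a(1 - rⁿ) / (1 - r)
S_8 = 24(1 - (-3)^8) / (1 - (-3))
S_8 = 24(1 - 6561) / (4)
S_8 = -39360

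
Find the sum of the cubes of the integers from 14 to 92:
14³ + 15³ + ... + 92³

Use ∑_{k=1}^{n} k³ = [n(n+1)/2]², then subtract the first 13 terms.
∑_{k=1}^{92} k³ = [92×93/2]² = 4278² = 18301284
∑_{k=1}^{13} k³ = [13×14/2]² = 91² = 8281
∑_{k=14}^{92} k³ = 18301284 - 8281 = 18293003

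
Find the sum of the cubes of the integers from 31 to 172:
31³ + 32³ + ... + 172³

Use ∑_{k=1}^{n} k³ = [n(n+1)/2]², then subtract the first 30 terms.
∑_{k=1}^{172} k³ = [172×173/2]² = 14878² = 221354884
∑_{k=1}^{30} k³ = [30×31/2]² = 465² = 216225
∑_{k=31}^{172} k³ = 221354884 - 216225 = 221138659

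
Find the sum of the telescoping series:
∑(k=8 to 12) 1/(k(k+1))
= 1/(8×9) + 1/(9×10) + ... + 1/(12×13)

Partial fractions: 1/(k(k+1)) = 1/k - 1/(k+1)
The series telescopes:
= (1/8 - 1/9) + (1/9 - 1/10) + ... + (1/12 - 1/13)
= 1/8 - 1/13
= 5/104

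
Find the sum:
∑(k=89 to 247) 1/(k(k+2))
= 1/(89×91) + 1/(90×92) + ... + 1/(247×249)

Partial fractions: 1/(k(k+2)) = (1/2)[1/k - 1/(k+2)]
Telescoping leaves the first two and last two terms:
= (1/2)[1/89 + 1/90 - 1/248 - 1/249]
= 1178773/164877840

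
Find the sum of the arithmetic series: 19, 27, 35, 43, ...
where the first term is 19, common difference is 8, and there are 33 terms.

Sₙ = n/2 × (first + last)
Last term = a + (n-1)d = 19 + (33-1)×8 = 275
S_33 = 33/2 × (19 + 275)
S_33 = 33/2 × 294 = 4851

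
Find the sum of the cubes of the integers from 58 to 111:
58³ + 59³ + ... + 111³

Use ∑_{k=1}^{n} k³ = [n(n+1)/2]², then subtract the first 57 terms.
∑_{k=1}^{111} k³ = [111×112/2]² = 6216² = 38638656
∑_{k=1}^{57} k³ = [57×58/2]² = 1653² = 2732409
∑_{k=58}^{111} k³ = 38638656 - 2732409 = 35906247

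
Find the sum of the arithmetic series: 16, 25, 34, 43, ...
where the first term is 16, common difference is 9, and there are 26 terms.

Sₙ = n/2 × (first + last)
Last term = a + (n-1)d = 16 + (26-1)×9 = 241
S_26 = 26/2 × (16 + 241)
S_26 = 26/2 × 257 = 3341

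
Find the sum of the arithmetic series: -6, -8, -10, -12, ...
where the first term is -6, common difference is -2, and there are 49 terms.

Sₙ = n/2 × (first + last)
Last term = a + (n-1)d = -6 + (49-1)×(-2) = -102
S_49 = 49/2 × (-6 + (-102))
S_49 = 49/2 × (-108) = -2646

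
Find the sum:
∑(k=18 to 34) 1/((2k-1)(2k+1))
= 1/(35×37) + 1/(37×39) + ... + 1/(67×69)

Partial fractions: 1/((2k-1)(2k+1)) = (1/2)[1/(2k-1) - 1/(2k+1)]
The series telescopes:
= (1/2)[1/35 - 1/69]
= 17/2415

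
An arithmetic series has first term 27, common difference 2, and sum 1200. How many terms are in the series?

Using S = n/2 × [2a + (n-1)d]
1200 = n/2 × [2(27) + (n-1)(2)]
1200 = n/2 × [54 + 2n - 2]
2400 = n × [52 + 2n]
2n² + (52)n - 2400 = 0
Discriminant: Δ = (52)² - 4(2)(-2400) = 2704 + 19200 = 21904
√Δ = 148
n = [-(52) + √Δ] / (2·2) = (-52 + 148) / 4 = 96 / 4 = 24
(The negative root is discarded since n must be a positive integer.)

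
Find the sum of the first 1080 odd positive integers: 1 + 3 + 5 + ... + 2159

Sum of first n odd numbers = n²
= 1080²
= 1166400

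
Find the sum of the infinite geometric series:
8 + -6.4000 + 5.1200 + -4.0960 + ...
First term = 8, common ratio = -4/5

For |r| < 1, S = a / (1 - r)
S = 8 / (1 - (-4/5))
S = 8 / (9/5)
S = 40/9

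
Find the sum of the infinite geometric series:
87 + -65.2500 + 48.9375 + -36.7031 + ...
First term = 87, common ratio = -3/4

For |r| < 1, S = a / (1 - r)
S = 87 / (1 - (-3/4))
S = 87 / (7/4)
S = 348/7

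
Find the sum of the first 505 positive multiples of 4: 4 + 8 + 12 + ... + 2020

Factor out 4: = 4(1 + 2 + ... + 505) = 4 × n(n+1)/2
= 4 × 505×506/2
= 4 × 127765
= 511060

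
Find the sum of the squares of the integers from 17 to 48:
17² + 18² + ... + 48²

Use ∑_{k=1}^{n} k² = n(n+1)(2n+1)/6, then subtract the first 16 terms.
∑_{k=1}^{48} k² = 48×49×97/6 = 38024
∑_{k=1}^{16} k² = 16×17×33/6 = 1496
∑_{k=17}^{48} k² = 38024 - 1496 = 36528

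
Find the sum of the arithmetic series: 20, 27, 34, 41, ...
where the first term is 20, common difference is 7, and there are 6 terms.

Sₙ = n/2 × (first + last)
Last term = a + (n-1)d = 20 + (6-1)×7 = 55
S_6 = 6/2 × (20 + 55)
S_6 = 6/2 × 75 = 225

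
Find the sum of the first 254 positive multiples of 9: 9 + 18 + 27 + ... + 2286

Factor out 9: = 9(1 + 2 + ... + 254) = 9 × n(n+1)/2
= 9 × 254×255/2
= 9 × 32385
= 291465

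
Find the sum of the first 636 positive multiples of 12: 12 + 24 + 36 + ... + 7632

Factor out 12: = 12(1 + 2 + ... + 636) = 12 × n(n+1)/2
= 12 × 636×637/2
= 12 × 202566
= 2430792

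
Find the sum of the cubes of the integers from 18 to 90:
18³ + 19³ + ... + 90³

Use ∑_{k=1}^{n} k³ = [n(n+1)/2]², then subtract the first 17 terms.
∑_{k=1}^{90} k³ = [90×91/2]² = 4095² = 16769025
∑_{k=1}^{17} k³ = [17×18/2]² = 153² = 23409
∑_{k=18}^{90} k³ = 16769025 - 23409 = 16745616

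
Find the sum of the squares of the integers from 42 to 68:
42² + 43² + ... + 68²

Use ∑_{k=1}^{n} k² = n(n+1)(2n+1)/6, then subtract the first 41 terms.
∑_{k=1}^{68} k² = 68×69×137/6 = 107134
∑_{k=1}^{41} k² = 41×42×83/6 = 23821
∑_{k=42}^{68} k² = 107134 - 23821 = 83313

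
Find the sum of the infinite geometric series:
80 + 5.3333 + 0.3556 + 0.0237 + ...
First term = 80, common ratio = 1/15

For |r| < 1, S = a / (1 - r)
S = 80 / (1 - (1/15))
S = 80 / (14/15)
S = 600/7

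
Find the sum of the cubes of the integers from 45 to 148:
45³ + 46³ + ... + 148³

Use ∑_{k=1}^{n} k³ = [n(n+1)/2]², then subtract the first 44 terms.
∑_{k=1}^{148} k³ = [148×149/2]² = 11026² = 121572676
∑_{k=1}^{44} k³ = [44×45/2]² = 990² = 980100
∑_{k=45}^{148} k³ = 121572676 - 980100 = 120592576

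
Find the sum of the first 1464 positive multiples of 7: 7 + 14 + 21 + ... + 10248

Factor out 7: = 7(1 + 2 + ... + 1464) = 7 × n(n+1)/2
= 7 × 1464×1465/2
= 7 × 1072380
= 7506660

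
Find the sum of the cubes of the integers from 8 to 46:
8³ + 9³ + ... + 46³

Use ∑_{k=1}^{n} k³ = [n(n+1)/2]², then subtract the first 7 terms.
∑_{k=1}^{46} k³ = [46×47/2]² = 1081² = 1168561
∑_{k=1}^{7} k³ = [7×8/2]² = 28² = 784
∑_{k=8}^{46} k³ = 1168561 - 784 = 1167777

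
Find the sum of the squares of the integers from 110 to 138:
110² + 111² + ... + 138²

Use ∑_{k=1}^{n} k² = n(n+1)(2n+1)/6, then subtract the first 109 terms.
∑_{k=1}^{138} k² = 138×139×277/6 = 885569
∑_{k=1}^{109} k² = 109×110×219/6 = 437635
∑_{k=110}^{138} k² = 885569 - 437635 = 447934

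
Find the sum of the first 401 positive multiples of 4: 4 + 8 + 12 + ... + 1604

Factor out 4: = 4(1 + 2 + ... + 401) = 4 × n(n+1)/2
= 4 × 401×402/2
= 4 × 80601
= 322404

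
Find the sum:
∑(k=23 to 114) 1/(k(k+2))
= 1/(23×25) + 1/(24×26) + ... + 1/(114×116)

Partial fractions: 1/(k(k+2)) = (1/2)[1/k - 1/(k+2)]
Telescoping leaves the first two and last two terms:
= (1/2)[1/23 + 1/24 - 1/115 - 1/116]
= 5429/160080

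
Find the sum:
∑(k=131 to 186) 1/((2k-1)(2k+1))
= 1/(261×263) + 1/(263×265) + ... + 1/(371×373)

Partial fractions: 1/((2k-1)(2k+1)) = (1/2)[1/(2k-1) - 1/(2k+1)]
The series telescopes:
= (1/2)[1/261 - 1/373]
= 56/97353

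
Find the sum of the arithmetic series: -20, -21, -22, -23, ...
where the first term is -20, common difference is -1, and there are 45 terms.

Sₙ = n/2 × (first + last)
Last term = a + (n-1)d = -20 + (45-1)×(-1) = -64
S_45 = 45/2 × (-20 + (-64))
S_45 = 45/2 × (-84) = -1890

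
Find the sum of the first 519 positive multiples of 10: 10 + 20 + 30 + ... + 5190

Factor out 10: = 10(1 + 2 + ... + 519) = 10 × n(n+1)/2
= 10 × 519×520/2
= 10 × 134940
= 1349400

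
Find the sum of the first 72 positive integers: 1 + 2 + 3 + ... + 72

Formula: ∑k = n(n+1)/2
= 72×73/2
= 5256/2
= 2628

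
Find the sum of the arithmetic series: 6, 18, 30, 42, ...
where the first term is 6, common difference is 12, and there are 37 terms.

Sₙ = n/2 × (first + last)
Last term = a + (n-1)d = 6 + (37-1)×12 = 438
S_37 = 37/2 × (6 + 438)
S_37 = 37/2 × 444 = 8214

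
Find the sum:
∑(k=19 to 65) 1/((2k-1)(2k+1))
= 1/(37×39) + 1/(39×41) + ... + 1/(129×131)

Partial fractions: 1/((2k-1)(2k+1)) = (1/2)[1/(2k-1) - 1/(2k+1)]
The series telescopes:
= (1/2)[1/37 - 1/131]
= 47/4847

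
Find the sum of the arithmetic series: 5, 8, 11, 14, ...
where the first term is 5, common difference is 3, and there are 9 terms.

Sₙ = n/2 × (first + last)
Last term = a + (n-1)d = 5 + (9-1)×3 = 29
S_9 = 9/2 × (5 + 29)
S_9 = 9/2 × 34 = 153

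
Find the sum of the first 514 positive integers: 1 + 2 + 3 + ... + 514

Formula: ∑k = n(n+1)/2
= 514×515/2
= 264710/2
= 132355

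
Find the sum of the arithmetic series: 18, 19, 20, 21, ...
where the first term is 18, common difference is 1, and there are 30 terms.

Sₙ = n/2 × (first + last)
Last term = a + (n-1)d = 18 + (30-1)×1 = 47
S_30 = 30/2 × (18 + 47)
S_30 = 30/2 × 65 = 975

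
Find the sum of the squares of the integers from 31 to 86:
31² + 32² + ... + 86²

Use ∑_{k=1}^{n} k² = n(n+1)(2n+1)/6, then subtract the first 30 terms.
∑_{k=1}^{86} k² = 86×87×173/6 = 215731
∑_{k=1}^{30} k² = 30×31×61/6 = 9455
∑_{k=31}^{86} k² = 215731 - 9455 = 206276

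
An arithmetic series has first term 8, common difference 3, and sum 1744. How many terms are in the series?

Using S = n/2 × [2a + (n-1)d]
1744 = n/2 × [2(8) + (n-1)(3)]
1744 = n/2 × [16 + 3n - 3]
3488 = n × [13 + 3n]
3n² + (13)n - 3488 = 0
Discriminant: Δ = (13)² - 4(3)(-3488) = 169 + 41856 = 42025
√Δ = 205
n = [-(13) + √Δ] / (2·3) = (-13 + 205) / 6 = 192 / 6 = 32
(The negative root is discarded since n must be a positive integer.)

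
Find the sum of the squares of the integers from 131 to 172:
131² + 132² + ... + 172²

Use ∑_{k=1}^{n} k² = n(n+1)(2n+1)/6, then subtract the first 130 terms.
∑_{k=1}^{172} k² = 172×173×345/6 = 1710970
∑_{k=1}^{130} k² = 130×131×261/6 = 740805
∑_{k=131}^{172} k² = 1710970 - 740805 = 970165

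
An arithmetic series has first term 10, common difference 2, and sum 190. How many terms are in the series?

Using S = n/2 × [2a + (n-1)d]
190 = n/2 × [2(10) + (n-1)(2)]
190 = n/2 × [20 + 2n - 2]
380 = n × [18 + 2n]
2n² + (18)n - 380 = 0
Discriminant: Δ = (18)² - 4(2)(-380) = 324 + 3040 = 3364
√Δ = 58
n = [-(18) + √Δ] / (2·2) = (-18 + 58) / 4 = 40 / 4 = 10
(The negative root is discarded since n must be a positive integer.)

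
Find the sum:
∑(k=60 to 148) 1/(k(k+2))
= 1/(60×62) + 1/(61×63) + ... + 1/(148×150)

Partial fractions: 1/(k(k+2)) = (1/2)[1/k - 1/(k+2)]
Telescoping leaves the first two and last two terms:
= (1/2)[1/60 + 1/61 - 1/149 - 1/150]
= 17889/1817800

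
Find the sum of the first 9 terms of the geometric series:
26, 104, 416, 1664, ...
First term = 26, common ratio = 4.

Sₙ = a(1 - rⁿ) / (1 - r)
S_9 = 26(1 - 4^9) / (1 - 4)
S_9 = 26(1 - 262144) / (-3)
S_9 = 2271906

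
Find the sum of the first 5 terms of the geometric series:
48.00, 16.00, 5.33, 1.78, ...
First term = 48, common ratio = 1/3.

Sₙ = a(1 - rⁿ) / (1 - r)
S_5 = 48(1 - (1/3)^5) / (1 - (1/3))
S_5 = 48(1 - (1/243)) / (2/3)
S_5 = 1936/27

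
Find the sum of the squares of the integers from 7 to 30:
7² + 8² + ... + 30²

Use ∑_{k=1}^{n} k² = n(n+1)(2n+1)/6, then subtract the first 6 terms.
∑_{k=1}^{30} k² = 30×31×61/6 = 9455
∑_{k=1}^{6} k² = 6×7×13/6 = 91
∑_{k=7}^{30} k² = 9455 - 91 = 9364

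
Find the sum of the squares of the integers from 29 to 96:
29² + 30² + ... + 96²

Use ∑_{k=1}^{n} k² = n(n+1)(2n+1)/6, then subtract the first 28 terms.
∑_{k=1}^{96} k² = 96×97×193/6 = 299536
∑_{k=1}^{28} k² = 28×29×57/6 = 7714
∑_{k=29}^{96} k² = 299536 - 7714 = 291822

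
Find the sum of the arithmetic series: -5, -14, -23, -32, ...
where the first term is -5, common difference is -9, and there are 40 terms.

Sₙ = n/2 × (first + last)
Last term = a + (n-1)d = -5 + (40-1)×(-9) = -356
S_40 = 40/2 × (-5 + (-356))
S_40 = 40/2 × (-361) = -7220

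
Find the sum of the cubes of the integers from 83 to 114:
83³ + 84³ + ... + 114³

Use ∑_{k=1}^{n} k³ = [n(n+1)/2]², then subtract the first 82 terms.
∑_{k=1}^{114} k³ = [114×115/2]² = 6555² = 42968025
∑_{k=1}^{82} k³ = [82×83/2]² = 3403² = 11580409
∑_{k=83}^{114} k³ = 42968025 - 11580409 = 31387616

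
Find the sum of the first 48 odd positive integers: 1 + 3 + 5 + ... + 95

Sum of first n odd numbers = n²
= 48²
= 2304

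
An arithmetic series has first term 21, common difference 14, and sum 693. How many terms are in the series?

Using S = n/2 × [2a + (n-1)d]
693 = n/2 × [2(21) + (n-1)(14)]
693 = n/2 × [42 + 14n - 14]
1386 = n × [28 + 14n]
14n² + (28)n - 1386 = 0
Discriminant: Δ = (28)² - 4(14)(-1386) = 784 + 77616 = 78400
√Δ = 280
n = [-(28) + √Δ] / (2·14) = (-28 + 280) / 28 = 252 / 28 = 9
(The negative root is discarded since n must be a positive integer.)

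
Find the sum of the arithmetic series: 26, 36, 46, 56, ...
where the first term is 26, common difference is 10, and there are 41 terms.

Sₙ = n/2 × (first + last)
Last term = a + (n-1)d = 26 + (41-1)×10 = 426
S_41 = 41/2 × (26 + 426)
S_41 = 41/2 × 452 = 9266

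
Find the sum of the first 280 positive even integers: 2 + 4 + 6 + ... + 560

Sum of first n even numbers = n(n+1)
= 280×281
= 78680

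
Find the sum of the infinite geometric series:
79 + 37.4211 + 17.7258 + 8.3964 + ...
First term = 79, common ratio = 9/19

For |r| < 1, S = a / (1 - r)
S = 79 / (1 - (9/19))
S = 79 / (10/19)
S = 1501/10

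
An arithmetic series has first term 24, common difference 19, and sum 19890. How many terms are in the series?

Using S = n/2 × [2a + (n-1)d]
19890 = n/2 × [2(24) + (n-1)(19)]
19890 = n/2 × [48 + 19n - 19]
39780 = n × [29 + 19n]
19n² + (29)n - 39780 = 0
Discriminant: Δ = (29)² - 4(19)(-39780) = 841 + 3023280 = 3024121
√Δ = 1739
n = [-(29) + √Δ] / (2·19) = (-29 + 1739) / 38 = 1710 / 38 = 45
(The negative root is discarded since n must be a positive integer.)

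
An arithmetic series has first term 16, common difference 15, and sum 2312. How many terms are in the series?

Using S = n/2 × [2a + (n-1)d]
2312 = n/2 × [2(16) + (n-1)(15)]
2312 = n/2 × [32 + 15n - 15]
4624 = n × [17 + 15n]
15n² + (17)n - 4624 = 0
Discriminant: Δ = (17)² - 4(15)(-4624) = 289 + 277440 = 277729
√Δ = 527
n = [-(17) + √Δ] / (2·15) = (-17 + 527) / 30 = 510 / 30 = 17
(The negative root is discarded since n must be a positive integer.)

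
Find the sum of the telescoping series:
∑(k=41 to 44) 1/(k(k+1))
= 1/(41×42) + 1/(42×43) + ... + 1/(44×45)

Partial fractions: 1/(k(k+1)) = 1/k - 1/(k+1)
The series telescopes:
= (1/41 - 1/42) + (1/42 - 1/43) + ... + (1/44 - 1/45)
= 1/41 - 1/45
= 4/1845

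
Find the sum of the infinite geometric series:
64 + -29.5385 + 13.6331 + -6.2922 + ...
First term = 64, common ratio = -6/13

For |r| < 1, S = a / (1 - r)
S = 64 / (1 - (-6/13))
S = 64 / (19/13)
S = 832/19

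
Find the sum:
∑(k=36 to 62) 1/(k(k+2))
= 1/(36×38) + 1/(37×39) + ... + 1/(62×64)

Partial fractions: 1/(k(k+2)) = (1/2)[1/k - 1/(k+2)]
Telescoping leaves the first two and last two terms:
= (1/2)[1/36 + 1/37 - 1/63 - 1/64]
= 1159/99456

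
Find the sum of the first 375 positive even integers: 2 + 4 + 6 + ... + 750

Sum of first n even numbers = n(n+1)
= 375×376
= 141000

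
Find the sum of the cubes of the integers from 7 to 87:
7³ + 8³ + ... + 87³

Use ∑_{k=1}^{n} k³ = [n(n+1)/2]², then subtract the first 6 terms.
∑_{k=1}^{87} k³ = [87×88/2]² = 3828² = 14653584
∑_{k=1}^{6} k³ = [6×7/2]² = 21² = 441
∑_{k=7}^{87} k³ = 14653584 - 441 = 14653143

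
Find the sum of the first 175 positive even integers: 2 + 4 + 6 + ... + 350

Sum of first n even numbers = n(n+1)
= 175×176
= 30800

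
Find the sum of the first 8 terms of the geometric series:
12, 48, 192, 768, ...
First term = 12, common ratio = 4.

Sₙ = a(1 - rⁿ) / (1 - r)
S_8 = 12(1 - 4^8) / (1 - 4)
S_8 = 12(1 - 65536) / (-3)
S_8 = 262140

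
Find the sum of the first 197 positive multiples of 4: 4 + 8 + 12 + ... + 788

Factor out 4: = 4(1 + 2 + ... + 197) = 4 × n(n+1)/2
= 4 × 197×198/2
= 4 × 19503
= 78012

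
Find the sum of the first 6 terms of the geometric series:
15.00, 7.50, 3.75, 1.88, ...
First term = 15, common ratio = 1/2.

Sₙ = a(1 - rⁿ) / (1 - r)
S_6 = 15(1 - (1/2)^6) / (1 - (1/2))
S_6 = 15(1 - (1/64)) / (1/2)
S_6 = 945/32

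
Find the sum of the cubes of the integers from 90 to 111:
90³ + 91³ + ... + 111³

Use ∑_{k=1}^{n} k³ = [n(n+1)/2]², then subtract the first 89 terms.
∑_{k=1}^{111} k³ = [111×112/2]² = 6216² = 38638656
∑_{k=1}^{89} k³ = [89×90/2]² = 4005² = 16040025
∑_{k=90}^{111} k³ = 38638656 - 16040025 = 22598631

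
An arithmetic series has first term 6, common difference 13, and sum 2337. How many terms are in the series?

Using S = n/2 × [2a + (n-1)d]
2337 = n/2 × [2(6) + (n-1)(13)]
2337 = n/2 × [12 + 13n - 13]
4674 = n × [-1 + 13n]
13n² + (-1)n - 4674 = 0
Discriminant: Δ = (-1)² - 4(13)(-4674) = 1 + 243048 = 243049
√Δ = 493
n = [-(-1) + √Δ] / (2·13) = (1 + 493) / 26 = 494 / 26 = 19
(The negative root is discarded since n must be a positive integer.)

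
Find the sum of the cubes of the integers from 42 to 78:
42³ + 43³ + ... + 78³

Use ∑_{k=1}^{n} k³ = [n(n+1)/2]², then subtract the first 41 terms.
∑_{k=1}^{78} k³ = [78×79/2]² = 3081² = 9492561
∑_{k=1}^{41} k³ = [41×42/2]² = 861² = 741321
∑_{k=42}^{78} k³ = 9492561 - 741321 = 8751240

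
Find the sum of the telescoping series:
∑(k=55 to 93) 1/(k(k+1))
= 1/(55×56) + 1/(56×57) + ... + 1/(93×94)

Partial fractions: 1/(k(k+1)) = 1/k - 1/(k+1)
The series telescopes:
= (1/55 - 1/56) + (1/56 - 1/57) + ... + (1/93 - 1/94)
= 1/55 - 1/94
= 39/5170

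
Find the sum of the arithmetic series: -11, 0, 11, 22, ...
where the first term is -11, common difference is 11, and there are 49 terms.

Sₙ = n/2 × (first + last)
Last term = a + (n-1)d = -11 + (49-1)×11 = 517
S_49 = 49/2 × (-11 + 517)
S_49 = 49/2 × 506 = 12397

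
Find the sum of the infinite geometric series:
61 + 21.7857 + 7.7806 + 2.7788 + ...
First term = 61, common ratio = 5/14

For |r| < 1, S = a / (1 - r)
S = 61 / (1 - (5/14))
S = 61 / (9/14)
S = 854/9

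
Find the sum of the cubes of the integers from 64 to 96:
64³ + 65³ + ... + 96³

Use ∑_{k=1}^{n} k³ = [n(n+1)/2]², then subtract the first 63 terms.
∑_{k=1}^{96} k³ = [96×97/2]² = 4656² = 21678336
∑_{k=1}^{63} k³ = [63×64/2]² = 2016² = 4064256
∑_{k=64}^{96} k³ = 21678336 - 4064256 = 17614080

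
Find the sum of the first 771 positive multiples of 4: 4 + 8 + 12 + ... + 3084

Factor out 4: = 4(1 + 2 + ... + 771) = 4 × n(n+1)/2
= 4 × 771×772/2
= 4 × 297606
= 1190424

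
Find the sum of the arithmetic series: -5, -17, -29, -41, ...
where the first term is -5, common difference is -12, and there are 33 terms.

Sₙ = n/2 × (first + last)
Last term = a + (n-1)d = -5 + (33-1)×(-12) = -389
S_33 = 33/2 × (-5 + (-389))
S_33 = 33/2 × (-394) = -6501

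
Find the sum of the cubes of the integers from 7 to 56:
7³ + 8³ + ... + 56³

Use ∑_{k=1}^{n} k³ = [n(n+1)/2]², then subtract the first 6 terms.
∑_{k=1}^{56} k³ = [56×57/2]² = 1596² = 2547216
∑_{k=1}^{6} k³ = [6×7/2]² = 21² = 441
∑_{k=7}^{56} k³ = 2547216 - 441 = 2546775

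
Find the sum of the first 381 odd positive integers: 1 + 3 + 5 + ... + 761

Sum of first n odd numbers = n²
= 381²
= 145161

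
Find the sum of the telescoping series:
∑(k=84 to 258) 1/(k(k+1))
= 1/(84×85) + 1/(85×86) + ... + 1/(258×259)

Partial fractions: 1/(k(k+1)) = 1/k - 1/(k+1)
The series telescopes:
= (1/84 - 1/85) + (1/85 - 1/86) + ... + (1/258 - 1/259)
= 1/84 - 1/259
= 25/3108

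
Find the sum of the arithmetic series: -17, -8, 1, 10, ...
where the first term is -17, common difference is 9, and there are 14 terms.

Sₙ = n/2 × (first + last)
Last term = a + (n-1)d = -17 + (14-1)×9 = 100
S_14 = 14/2 × (-17 + 100)
S_14 = 14/2 × 83 = 581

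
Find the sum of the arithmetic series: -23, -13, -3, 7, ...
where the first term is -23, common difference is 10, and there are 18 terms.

Sₙ = n/2 × (first + last)
Last term = a + (n-1)d = -23 + (18-1)×10 = 147
S_18 = 18/2 × (-23 + 147)
S_18 = 18/2 × 124 = 1116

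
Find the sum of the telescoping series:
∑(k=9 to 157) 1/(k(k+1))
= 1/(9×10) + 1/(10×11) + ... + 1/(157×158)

Partial fractions: 1/(k(k+1)) = 1/k - 1/(k+1)
The series telescopes:
= (1/9 - 1/10) + (1/10 - 1/11) + ... + (1/157 - 1/158)
= 1/9 - 1/158
= 149/1422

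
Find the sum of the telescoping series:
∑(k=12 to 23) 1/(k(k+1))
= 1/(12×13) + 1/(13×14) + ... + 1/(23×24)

Partial fractions: 1/(k(k+1)) = 1/k - 1/(k+1)
The series telescopes:
= (1/12 - 1/13) + (1/13 - 1/14) + ... + (1/23 - 1/24)
= 1/12 - 1/24
= 1/24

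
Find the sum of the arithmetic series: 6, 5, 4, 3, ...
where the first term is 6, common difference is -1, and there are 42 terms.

Sₙ = n/2 × (first + last)
Last term = a + (n-1)d = 6 + (42-1)×(-1) = -35
S_42 = 42/2 × (6 + (-35))
S_42 = 42/2 × (-29) = -609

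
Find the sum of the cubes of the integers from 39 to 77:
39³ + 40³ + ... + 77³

Use ∑_{k=1}^{n} k³ = [n(n+1)/2]², then subtract the first 38 terms.
∑_{k=1}^{77} k³ = [77×78/2]² = 3003² = 9018009
∑_{k=1}^{38} k³ = [38×39/2]² = 741² = 549081
∑_{k=39}^{77} k³ = 9018009 - 549081 = 8468928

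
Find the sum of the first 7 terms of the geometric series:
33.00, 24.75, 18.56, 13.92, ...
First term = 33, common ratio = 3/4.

Sₙ = a(1 - rⁿ) / (1 - r)
S_7 = 33(1 - (3/4)^7) / (1 - (3/4))
S_7 = 33(1 - (2187/16384)) / (1/4)
S_7 = 468501/4096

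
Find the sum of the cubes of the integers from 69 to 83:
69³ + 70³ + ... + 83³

Use ∑_{k=1}^{n} k³ = [n(n+1)/2]², then subtract the first 68 terms.
∑_{k=1}^{83} k³ = [83×84/2]² = 3486² = 12152196
∑_{k=1}^{68} k³ = [68×69/2]² = 2346² = 5503716
∑_{k=69}^{83} k³ = 12152196 - 5503716 = 6648480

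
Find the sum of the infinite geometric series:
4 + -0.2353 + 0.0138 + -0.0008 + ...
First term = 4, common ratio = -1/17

For |r| < 1, S = a / (1 - r)
S = 4 / (1 - (-1/17))
S = 4 / (18/17)
S = 34/9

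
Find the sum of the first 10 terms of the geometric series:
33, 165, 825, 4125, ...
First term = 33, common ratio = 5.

Sₙ = a(1 - rⁿ) / (1 - r)
S_10 = 33(1 - 5^10) / (1 - 5)
S_10 = 33(1 - 9765625) / (-4)
S_10 = 80566398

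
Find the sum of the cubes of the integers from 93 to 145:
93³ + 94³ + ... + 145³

Use ∑_{k=1}^{n} k³ = [n(n+1)/2]², then subtract the first 92 terms.
∑_{k=1}^{145} k³ = [145×146/2]² = 10585² = 112042225
∑_{k=1}^{92} k³ = [92×93/2]² = 4278² = 18301284
∑_{k=93}^{145} k³ = 112042225 - 18301284 = 93740941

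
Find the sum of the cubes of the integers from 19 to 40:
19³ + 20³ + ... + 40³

Use ∑_{k=1}^{n} k³ = [n(n+1)/2]², then subtract the first 18 terms.
∑_{k=1}^{40} k³ = [40×41/2]² = 820² = 672400
∑_{k=1}^{18} k³ = [18×19/2]² = 171² = 29241
∑_{k=19}^{40} k³ = 672400 - 29241 = 643159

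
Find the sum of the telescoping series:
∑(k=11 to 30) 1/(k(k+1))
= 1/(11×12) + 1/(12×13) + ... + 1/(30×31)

Partial fractions: 1/(k(k+1)) = 1/k - 1/(k+1)
The series telescopes:
= (1/11 - 1/12) + (1/12 - 1/13) + ... + (1/30 - 1/31)
= 1/11 - 1/31
= 20/341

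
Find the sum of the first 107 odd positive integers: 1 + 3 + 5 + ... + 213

Sum of first n odd numbers = n²
= 107²
= 11449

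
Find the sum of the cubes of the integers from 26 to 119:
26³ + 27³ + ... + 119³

Use ∑_{k=1}^{n} k³ = [n(n+1)/2]², then subtract the first 25 terms.
∑_{k=1}^{119} k³ = [119×120/2]² = 7140² = 50979600
∑_{k=1}^{25} k³ = [25×26/2]² = 325² = 105625
∑_{k=26}^{119} k³ = 50979600 - 105625 = 50873975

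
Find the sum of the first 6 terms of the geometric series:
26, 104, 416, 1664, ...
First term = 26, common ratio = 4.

Sₙ = a(1 - rⁿ) / (1 - r)
S_6 = 26(1 - 4^6) / (1 - 4)
S_6 = 26(1 - 4096) / (-3)
S_6 = 35490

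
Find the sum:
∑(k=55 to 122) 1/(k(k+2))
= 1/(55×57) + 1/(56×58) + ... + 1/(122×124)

Partial fractions: 1/(k(k+2)) = (1/2)[1/k - 1/(k+2)]
Telescoping leaves the first two and last two terms:
= (1/2)[1/55 + 1/56 - 1/123 - 1/124]
= 233053/23488080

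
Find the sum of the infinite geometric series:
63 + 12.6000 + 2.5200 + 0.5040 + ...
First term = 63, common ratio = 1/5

For |r| < 1, S = a / (1 - r)
S = 63 / (1 - (1/5))
S = 63 / (4/5)
S = 315/4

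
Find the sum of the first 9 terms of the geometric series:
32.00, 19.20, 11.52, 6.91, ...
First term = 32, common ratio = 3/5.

Sₙ = a(1 - rⁿ) / (1 - r)
S_9 = 32(1 - (3/5)^9) / (1 - (3/5))
S_9 = 32(1 - (19683/1953125)) / (2/5)
S_9 = 30935072/390625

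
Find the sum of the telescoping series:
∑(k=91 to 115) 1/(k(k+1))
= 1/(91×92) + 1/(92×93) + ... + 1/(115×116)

Partial fractions: 1/(k(k+1)) = 1/k - 1/(k+1)
The series telescopes:
= (1/91 - 1/92) + (1/92 - 1/93) + ... + (1/115 - 1/116)
= 1/91 - 1/116
= 25/10556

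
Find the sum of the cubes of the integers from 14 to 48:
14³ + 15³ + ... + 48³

Use ∑_{k=1}^{n} k³ = [n(n+1)/2]², then subtract the first 13 terms.
∑_{k=1}^{48} k³ = [48×49/2]² = 1176² = 1382976
∑_{k=1}^{13} k³ = [13×14/2]² = 91² = 8281
∑_{k=14}^{48} k³ = 1382976 - 8281 = 1374695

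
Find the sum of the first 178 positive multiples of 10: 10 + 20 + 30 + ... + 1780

Factor out 10: = 10(1 + 2 + ... + 178) = 10 × n(n+1)/2
= 10 × 178×179/2
= 10 × 15931
= 159310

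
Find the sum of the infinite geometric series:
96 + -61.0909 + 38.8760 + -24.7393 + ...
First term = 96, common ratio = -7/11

For |r| < 1, S = a / (1 - r)
S = 96 / (1 - (-7/11))
S = 96 / (18/11)
S = 176/3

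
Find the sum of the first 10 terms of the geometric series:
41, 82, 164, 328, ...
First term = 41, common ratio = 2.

Sₙ = a(1 - rⁿ) / (1 - r)
S_10 = 41(1 - 2^10) / (1 - 2)
S_10 = 41(1 - 1024) / (-1)
S_10 = 41943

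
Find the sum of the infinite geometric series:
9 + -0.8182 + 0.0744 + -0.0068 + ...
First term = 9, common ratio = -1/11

For |r| < 1, S = a / (1 - r)
S = 9 / (1 - (-1/11))
S = 9 / (12/11)
S = 33/4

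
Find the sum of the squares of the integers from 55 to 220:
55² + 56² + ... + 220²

Use ∑_{k=1}^{n} k² = n(n+1)(2n+1)/6, then subtract the first 54 terms.
∑_{k=1}^{220} k² = 220×221×441/6 = 3573570
∑_{k=1}^{54} k² = 54×55×109/6 = 53955
∑_{k=55}^{220} k² = 3573570 - 53955 = 3519615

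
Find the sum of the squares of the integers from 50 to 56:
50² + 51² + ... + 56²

Use ∑_{k=1}^{n} k² = n(n+1)(2n+1)/6, then subtract the first 49 terms.
∑_{k=1}^{56} k² = 56×57×113/6 = 60116
∑_{k=1}^{49} k² = 49×50×99/6 = 40425
∑_{k=50}^{56} k² = 60116 - 40425 = 19691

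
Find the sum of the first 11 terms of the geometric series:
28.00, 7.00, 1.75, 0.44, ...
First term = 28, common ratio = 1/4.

Sₙ = a(1 - rⁿ) / (1 - r)
S_11 = 28(1 - (1/4)^11) / (1 - (1/4))
S_11 = 28(1 - (1/4194304)) / (3/4)
S_11 = 9786707/262144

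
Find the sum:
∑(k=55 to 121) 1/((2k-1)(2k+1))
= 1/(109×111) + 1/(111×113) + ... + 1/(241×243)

Partial fractions: 1/((2k-1)(2k+1)) = (1/2)[1/(2k-1) - 1/(2k+1)]
The series telescopes:
= (1/2)[1/109 - 1/243]
= 67/26487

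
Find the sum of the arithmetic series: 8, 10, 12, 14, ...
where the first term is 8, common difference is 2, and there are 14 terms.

Sₙ = n/2 × (first + last)
Last term = a + (n-1)d = 8 + (14-1)×2 = 34
S_14 = 14/2 × (8 + 34)
S_14 = 14/2 × 42 = 294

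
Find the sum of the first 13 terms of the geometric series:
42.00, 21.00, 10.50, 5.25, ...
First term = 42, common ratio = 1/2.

Sₙ = a(1 - rⁿ) / (1 - r)
S_13 = 42(1 - (1/2)^13) / (1 - (1/2))
S_13 = 42(1 - (1/8192)) / (1/2)
S_13 = 172011/2048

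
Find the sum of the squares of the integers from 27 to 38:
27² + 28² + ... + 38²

Use ∑_{k=1}^{n} k² = n(n+1)(2n+1)/6, then subtract the first 26 terms.
∑_{k=1}^{38} k² = 38×39×77/6 = 19019
∑_{k=1}^{26} k² = 26×27×53/6 = 6201
∑_{k=27}^{38} k² = 19019 - 6201 = 12818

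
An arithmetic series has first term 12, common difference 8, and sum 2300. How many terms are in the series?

Using S = n/2 × [2a + (n-1)d]
2300 = n/2 × [2(12) + (n-1)(8)]
2300 = n/2 × [24 + 8n - 8]
4600 = n × [16 + 8n]
8n² + (16)n - 4600 = 0
Discriminant: Δ = (16)² - 4(8)(-4600) = 256 + 147200 = 147456
√Δ = 384
n = [-(16) + √Δ] / (2·8) = (-16 + 384) / 16 = 368 / 16 = 23
(The negative root is discarded since n must be a positive integer.)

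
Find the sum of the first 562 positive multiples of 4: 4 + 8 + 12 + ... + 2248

Factor out 4: = 4(1 + 2 + ... + 562) = 4 × n(n+1)/2
= 4 × 562×563/2
= 4 × 158203
= 632812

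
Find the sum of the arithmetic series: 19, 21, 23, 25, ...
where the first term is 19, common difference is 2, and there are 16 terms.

Sₙ = n/2 × (first + last)
Last term = a + (n-1)d = 19 + (16-1)×2 = 49
S_16 = 16/2 × (19 + 49)
S_16 = 16/2 × 68 = 544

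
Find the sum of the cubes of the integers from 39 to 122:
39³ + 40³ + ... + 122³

Use ∑_{k=1}^{n} k³ = [n(n+1)/2]², then subtract the first 38 terms.
∑_{k=1}^{122} k³ = [122×123/2]² = 7503² = 56295009
∑_{k=1}^{38} k³ = [38×39/2]² = 741² = 549081
∑_{k=39}^{122} k³ = 56295009 - 549081 = 55745928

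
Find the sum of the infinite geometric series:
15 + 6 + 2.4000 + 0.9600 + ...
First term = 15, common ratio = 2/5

For |r| < 1, S = a / (1 - r)
S = 15 / (1 - (2/5))
S = 15 / (3/5)
S = 25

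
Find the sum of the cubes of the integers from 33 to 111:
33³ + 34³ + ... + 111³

Use ∑_{k=1}^{n} k³ = [n(n+1)/2]², then subtract the first 32 terms.
∑_{k=1}^{111} k³ = [111×112/2]² = 6216² = 38638656
∑_{k=1}^{32} k³ = [32×33/2]² = 528² = 278784
∑_{k=33}^{111} k³ = 38638656 - 278784 = 38359872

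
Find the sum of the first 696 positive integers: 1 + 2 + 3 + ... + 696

Formula: ∑k = n(n+1)/2
= 696×697/2
= 485112/2
= 242556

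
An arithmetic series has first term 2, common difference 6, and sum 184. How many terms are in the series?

Using S = n/2 × [2a + (n-1)d]
184 = n/2 × [2(2) + (n-1)(6)]
184 = n/2 × [4 + 6n - 6]
368 = n × [-2 + 6n]
6n² + (-2)n - 368 = 0
Discriminant: Δ = (-2)² - 4(6)(-368) = 4 + 8832 = 8836
√Δ = 94
n = [-(-2) + √Δ] / (2·6) = (2 + 94) / 12 = 96 / 12 = 8
(The negative root is discarded since n must be a positive integer.)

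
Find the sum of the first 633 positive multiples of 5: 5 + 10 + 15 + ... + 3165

Factor out 5: = 5(1 + 2 + ... + 633) = 5 × n(n+1)/2
= 5 × 633×634/2
= 5 × 200661
= 1003305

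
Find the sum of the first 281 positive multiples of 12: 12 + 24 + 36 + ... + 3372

Factor out 12: = 12(1 + 2 + ... + 281) = 12 × n(n+1)/2
= 12 × 281×282/2
= 12 × 39621
= 475452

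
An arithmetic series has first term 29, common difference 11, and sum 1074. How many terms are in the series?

Using S = n/2 × [2a + (n-1)d]
1074 = n/2 × [2(29) + (n-1)(11)]
1074 = n/2 × [58 + 11n - 11]
2148 = n × [47 + 11n]
11n² + (47)n - 2148 = 0
Discriminant: Δ = (47)² - 4(11)(-2148) = 2209 + 94512 = 96721
√Δ = 311
n = [-(47) + √Δ] / (2·11) = (-47 + 311) / 22 = 264 / 22 = 12
(The negative root is discarded since n must be a positive integer.)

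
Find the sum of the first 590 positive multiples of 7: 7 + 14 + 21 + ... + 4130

Factor out 7: = 7(1 + 2 + ... + 590) = 7 × n(n+1)/2
= 7 × 590×591/2
= 7 × 174345
= 1220415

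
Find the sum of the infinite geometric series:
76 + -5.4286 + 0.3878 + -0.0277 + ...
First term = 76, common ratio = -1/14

For |r| < 1, S = a / (1 - r)
S = 76 / (1 - (-1/14))
S = 76 / (15/14)
S = 1064/15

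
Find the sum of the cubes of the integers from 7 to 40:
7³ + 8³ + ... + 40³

Use ∑_{k=1}^{n} k³ = [n(n+1)/2]², then subtract the first 6 terms.
∑_{k=1}^{40} k³ = [40×41/2]² = 820² = 672400
∑_{k=1}^{6} k³ = [6×7/2]² = 21² = 441
∑_{k=7}^{40} k³ = 672400 - 441 = 671959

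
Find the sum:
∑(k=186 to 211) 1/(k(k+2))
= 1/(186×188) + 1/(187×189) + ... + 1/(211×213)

Partial fractions: 1/(k(k+2)) = (1/2)[1/k - 1/(k+2)]
Telescoping leaves the first two and last two terms:
= (1/2)[1/186 + 1/187 - 1/212 - 1/213]
= 114491/174512888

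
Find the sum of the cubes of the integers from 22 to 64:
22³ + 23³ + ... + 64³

Use ∑_{k=1}^{n} k³ = [n(n+1)/2]², then subtract the first 21 terms.
∑_{k=1}^{64} k³ = [64×65/2]² = 2080² = 4326400
∑_{k=1}^{21} k³ = [21×22/2]² = 231² = 53361
∑_{k=22}^{64} k³ = 4326400 - 53361 = 4273039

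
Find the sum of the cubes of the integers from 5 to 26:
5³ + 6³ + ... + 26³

Use ∑_{k=1}^{n} k³ = [n(n+1)/2]², then subtract the first 4 terms.
∑_{k=1}^{26} k³ = [26×27/2]² = 351² = 123201
∑_{k=1}^{4} k³ = [4×5/2]² = 10² = 100
∑_{k=5}^{26} k³ = 123201 - 100 = 123101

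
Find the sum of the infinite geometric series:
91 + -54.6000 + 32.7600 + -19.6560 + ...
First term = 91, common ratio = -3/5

For |r| < 1, S = a / (1 - r)
S = 91 / (1 - (-3/5))
S = 91 / (8/5)
S = 455/8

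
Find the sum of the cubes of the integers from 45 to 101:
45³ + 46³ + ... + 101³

Use ∑_{k=1}^{n} k³ = [n(n+1)/2]², then subtract the first 44 terms.
∑_{k=1}^{101} k³ = [101×102/2]² = 5151² = 26532801
∑_{k=1}^{44} k³ = [44×45/2]² = 990² = 980100
∑_{k=45}^{101} k³ = 26532801 - 980100 = 25552701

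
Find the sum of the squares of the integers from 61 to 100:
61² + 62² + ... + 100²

Use ∑_{k=1}^{n} k² = n(n+1)(2n+1)/6, then subtract the first 60 terms.
∑_{k=1}^{100} k² = 100×101×201/6 = 338350
∑_{k=1}^{60} k² = 60×61×121/6 = 73810
∑_{k=61}^{100} k² = 338350 - 73810 = 264540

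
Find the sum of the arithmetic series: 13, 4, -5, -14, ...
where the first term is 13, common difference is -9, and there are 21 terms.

Sₙ = n/2 × (first + last)
Last term = a + (n-1)d = 13 + (21-1)×(-9) = -167
S_21 = 21/2 × (13 + (-167))
S_21 = 21/2 × (-154) = -1617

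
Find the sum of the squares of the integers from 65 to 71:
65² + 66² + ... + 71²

Use ∑_{k=1}^{n} k² = n(n+1)(2n+1)/6, then subtract the first 64 terms.
∑_{k=1}^{71} k² = 71×72×143/6 = 121836
∑_{k=1}^{64} k² = 64×65×129/6 = 89440
∑_{k=65}^{71} k² = 121836 - 89440 = 32396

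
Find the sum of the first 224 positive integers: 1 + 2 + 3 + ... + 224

Formula: ∑k = n(n+1)/2
= 224×225/2
= 50400/2
= 25200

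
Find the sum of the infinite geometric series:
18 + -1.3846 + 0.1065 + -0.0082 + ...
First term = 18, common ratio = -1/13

For |r| < 1, S = a / (1 - r)
S = 18 / (1 - (-1/13))
S = 18 / (14/13)
S = 117/7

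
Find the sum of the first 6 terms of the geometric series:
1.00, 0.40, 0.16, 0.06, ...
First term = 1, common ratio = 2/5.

Sₙ = a(1 - rⁿ) / (1 - r)
S_6 = 1(1 - (2/5)^6) / (1 - (2/5))
S_6 = 1(1 - (64/15625)) / (3/5)
S_6 = 5187/3125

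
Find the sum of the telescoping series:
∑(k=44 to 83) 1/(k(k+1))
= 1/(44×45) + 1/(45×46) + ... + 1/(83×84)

Partial fractions: 1/(k(k+1)) = 1/k - 1/(k+1)
The series telescopes:
= (1/44 - 1/45) + (1/45 - 1/46) + ... + (1/83 - 1/84)
= 1/44 - 1/84
= 5/462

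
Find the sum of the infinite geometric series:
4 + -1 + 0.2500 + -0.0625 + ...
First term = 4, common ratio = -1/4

For |r| < 1, S = a / (1 - r)
S = 4 / (1 - (-1/4))
S = 4 / (5/4)
S = 16/5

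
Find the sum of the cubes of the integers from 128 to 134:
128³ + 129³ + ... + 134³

Use ∑_{k=1}^{n} k³ = [n(n+1)/2]², then subtract the first 127 terms.
∑_{k=1}^{134} k³ = [134×135/2]² = 9045² = 81812025
∑_{k=1}^{127} k³ = [127×128/2]² = 8128² = 66064384
∑_{k=128}^{134} k³ = 81812025 - 66064384 = 15747641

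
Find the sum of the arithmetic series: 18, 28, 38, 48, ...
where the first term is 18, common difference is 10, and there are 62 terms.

Sₙ = n/2 × (first + last)
Last term = a + (n-1)d = 18 + (62-1)×10 = 628
S_62 = 62/2 × (18 + 628)
S_62 = 62/2 × 646 = 20026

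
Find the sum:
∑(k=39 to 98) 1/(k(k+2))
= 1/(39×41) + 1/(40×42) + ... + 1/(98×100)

Partial fractions: 1/(k(k+2)) = (1/2)[1/k - 1/(k+2)]
Telescoping leaves the first two and last two terms:
= (1/2)[1/39 + 1/40 - 1/99 - 1/100]
= 7861/514800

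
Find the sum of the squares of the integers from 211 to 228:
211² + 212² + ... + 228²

Use ∑_{k=1}^{n} k² = n(n+1)(2n+1)/6, then subtract the first 210 terms.
∑_{k=1}^{228} k² = 228×229×457/6 = 3976814
∑_{k=1}^{210} k² = 210×211×421/6 = 3109085
∑_{k=211}^{228} k² = 3976814 - 3109085 = 867729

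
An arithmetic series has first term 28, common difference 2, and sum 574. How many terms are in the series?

Using S = n/2 × [2a + (n-1)d]
574 = n/2 × [2(28) + (n-1)(2)]
574 = n/2 × [56 + 2n - 2]
1148 = n × [54 + 2n]
2n² + (54)n - 1148 = 0
Discriminant: Δ = (54)² - 4(2)(-1148) = 2916 + 9184 = 12100
√Δ = 110
n = [-(54) + √Δ] / (2·2) = (-54 + 110) / 4 = 56 / 4 = 14
(The negative root is discarded since n must be a positive integer.)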